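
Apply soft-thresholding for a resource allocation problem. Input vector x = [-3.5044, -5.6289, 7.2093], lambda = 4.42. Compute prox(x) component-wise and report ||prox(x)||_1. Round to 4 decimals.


Soft-thresholding with lambda = 4.42:
prox(-3.5044) = sign(-3.5044)*max(|-3.5044| - 4.42, 0) = 0.0
prox(-5.6289) = sign(-5.6289)*max(|-5.6289| - 4.42, 0) = -1.2089
prox(7.2093) = sign(7.2093)*max(|7.2093| - 4.42, 0) = 2.7893
prox(x) = [0.0, -1.2089, 2.7893]
||prox(x)||_1 = 0.0 + 1.2089 + 2.7893 = 3.9982


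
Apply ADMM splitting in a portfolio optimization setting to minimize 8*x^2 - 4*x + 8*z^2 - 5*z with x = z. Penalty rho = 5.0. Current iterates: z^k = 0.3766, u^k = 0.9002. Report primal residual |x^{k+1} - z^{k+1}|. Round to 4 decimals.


ADMM iteration with rho = 5.0, z^k = 0.3766, u^k = 0.9002
Step 1: x-update.
Minimize 8*x^2 - 4*x + (5.0/2)*(x - 0.3766 + 0.9002)^2
FOC: (2*8 + 5.0)*x = 4 + 5.0*(0.3766 - 0.9002)
x^{k+1} = 0.0658
Step 2: z-update.
Minimize 8*z^2 - 5*z + (5.0/2)*(0.0658 - z + 0.9002)^2
FOC: (2*8 + 5.0)*z = 5 + 5.0*(0.0658 + 0.9002)
z^{k+1} = 0.4681
Step 3: u-update.
u^{k+1} = 0.9002 + 0.0658 - 0.4681 = 0.4979
Step 4: Primal residual = |0.0658 - 0.4681| = 0.4023


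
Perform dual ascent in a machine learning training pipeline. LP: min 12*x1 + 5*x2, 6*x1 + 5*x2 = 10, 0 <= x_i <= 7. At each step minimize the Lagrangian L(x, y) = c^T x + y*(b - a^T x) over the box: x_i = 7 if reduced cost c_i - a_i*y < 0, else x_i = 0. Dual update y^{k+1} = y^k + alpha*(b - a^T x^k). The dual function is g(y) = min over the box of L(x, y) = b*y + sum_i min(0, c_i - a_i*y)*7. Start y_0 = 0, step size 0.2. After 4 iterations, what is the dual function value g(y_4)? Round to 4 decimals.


Dual ascent for LP: min 12*x1 + 5*x2, 6*x1 + 5*x2 = 10, 0 <= x_i <= 7
Step 1: y^k = 0.0, reduced costs: (12.0, 5.0)
  x^k = (0.0, 0.0), subgradient = b - a^T x = 10.0
  y^{k+1} = 0.0 + 0.2*10.0 = 2.0
Step 2: y^k = 2.0, reduced costs: (0.0, -5.0)
  x^k = (0.0, 7.0), subgradient = b - a^T x = -25.0
  y^{k+1} = 2.0 + 0.2*-25.0 = -3.0
Step 3: y^k = -3.0, reduced costs: (30.0, 20.0)
  x^k = (0.0, 0.0), subgradient = b - a^T x = 10.0
  y^{k+1} = -3.0 + 0.2*10.0 = -1.0
Step 4: y^k = -1.0, reduced costs: (18.0, 10.0)
  x^k = (0.0, 0.0), subgradient = b - a^T x = 10.0
  y^{k+1} = -1.0 + 0.2*10.0 = 1.0
Dual objective at y_4 = 1.0: reduced costs (6.0, 0.0), box minimizer x = (0.0, 0.0)
g(y_4) = b*y + (c1 - a1*y)*x1 + (c2 - a2*y)*x2 = 10*1.0 + 6.0*0.0 + 0.0*0.0 = 10.0 + 0.0 + 0.0 = 10.0


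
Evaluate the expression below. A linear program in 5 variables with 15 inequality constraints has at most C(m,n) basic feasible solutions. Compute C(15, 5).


Each vertex corresponds to some choice of n active constraints out of m, so the number of vertices is at most C(m, n) = m! / (n!(m-n)!).
m = 15, n = 5
Numerator: 15 * 14 * 13 * 12 * 11
Denominator: 5! = 120
C(15, 5) = 3003


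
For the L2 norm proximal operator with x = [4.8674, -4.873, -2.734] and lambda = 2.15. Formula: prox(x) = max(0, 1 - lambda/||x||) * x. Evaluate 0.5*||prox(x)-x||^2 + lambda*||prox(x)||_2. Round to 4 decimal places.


Step 1: Compute ||x||.
||x|| = 7.4103
Step 2: Compute scaling factor.
scale = max(0, 1 - 2.15/7.4103) = 0.7099
Step 3: prox(x) = [3.4552, -3.4592, -1.9408]
||prox(x)|| = 5.2603
Step 4: Proximal objective.
0.5*||prox-x||^2 = 2.3113
lambda*||prox|| = 11.3096
Total = 13.6209


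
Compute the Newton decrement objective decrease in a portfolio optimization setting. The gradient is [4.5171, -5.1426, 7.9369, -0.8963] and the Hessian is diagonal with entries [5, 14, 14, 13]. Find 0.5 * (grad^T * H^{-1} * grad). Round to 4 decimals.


Step 1: H is diagonal, so H^(-1) * g = [0.9034, -0.3673, 0.5669, -0.0689].
Step 2: g^T H^(-1) g = sum_i g_i^2 / H_ii
  = (4.5171)^2/5 + (-5.1426)^2/14 + (7.9369)^2/14 + (-0.8963)^2/13
  = 4.0808 + 1.889 + 4.4996 + 0.0618 = 10.5313
Step 3: Objective decrease = 0.5 * g^T H^(-1) g = 5.2656


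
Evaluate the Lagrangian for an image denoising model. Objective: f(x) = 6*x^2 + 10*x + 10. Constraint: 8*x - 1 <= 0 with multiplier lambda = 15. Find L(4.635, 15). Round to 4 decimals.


Step 1: Evaluate f(x).
f(4.635) = 6*4.635^2 + 10*4.635 + 10 = 185.2494
Step 2: Evaluate g(x).
g(4.635) = 8*4.635 - 1 = 36.08
Step 3: Compute Lagrangian.
L = 185.2494 + 15*36.08 = 726.4494


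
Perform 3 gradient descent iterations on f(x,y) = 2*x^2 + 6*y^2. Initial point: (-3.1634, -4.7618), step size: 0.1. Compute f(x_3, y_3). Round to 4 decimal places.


Gradient descent on f(x,y) = 2*x^2 + 6*y^2.
Starting point: (-3.1634, -4.7618), alpha = 0.1
Step 1: grad_x = 2*2*-3.1634 = -12.6536, grad_y = 2*6*-4.7618 = -57.1416
  x_1 = -3.1634 - 0.1*-12.6536 = -1.898
  y_1 = -4.7618 - 0.1*-57.1416 = 0.9524
Step 2: grad_x = 2*2*-1.898 = -7.5922, grad_y = 2*6*0.9524 = 11.4283
  x_2 = -1.898 - 0.1*-7.5922 = -1.1388
  y_2 = 0.9524 - 0.1*11.4283 = -0.1905
Step 3: grad_x = 2*2*-1.1388 = -4.5553, grad_y = 2*6*-0.1905 = -2.2857
  x_3 = -1.1388 - 0.1*-4.5553 = -0.6833
  y_3 = -0.1905 - 0.1*-2.2857 = 0.0381
f(-0.6833, 0.0381) = 2*(-0.6833)^2 + 6*0.0381^2 = 0.9425


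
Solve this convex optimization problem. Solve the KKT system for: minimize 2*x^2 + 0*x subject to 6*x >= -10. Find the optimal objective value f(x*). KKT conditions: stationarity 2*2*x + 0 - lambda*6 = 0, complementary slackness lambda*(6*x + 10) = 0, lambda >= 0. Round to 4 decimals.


Step 1: Try lambda = 0 (constraint inactive).
Stationarity: 2*2*x + 0 = 0
x* = 0/(2*2) = 0.0
Check constraint: 6*0.0 = 0.0 >= -10 -- satisfied.
Step 2: Compute optimal value.
f(x*) = 2*0.0^2 + 0*0.0 = 0.0


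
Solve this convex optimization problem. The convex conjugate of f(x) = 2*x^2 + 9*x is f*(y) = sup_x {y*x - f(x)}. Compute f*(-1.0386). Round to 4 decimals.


f*(y) = sup_x {y*x - a*x^2 - b*x} = sup_x {(y-b)*x - a*x^2}
FOC: (y - b) - 2a*x = 0 => x* = (y - b)/(2a)
x* = (-1.0386 - 9)/(2*2) = -2.5097
f*(-1.0386) = (y-b)^2/(4a) = (-1.0386 - 9)^2/(4*2)
= 100.7735/8 = 12.5967


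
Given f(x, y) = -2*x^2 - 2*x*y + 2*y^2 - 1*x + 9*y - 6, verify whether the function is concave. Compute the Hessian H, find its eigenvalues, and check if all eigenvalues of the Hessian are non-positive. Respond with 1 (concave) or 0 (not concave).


The Hessian of f(x,y) = -2*x^2 - 2*x*y + 2*y^2 - 1*x + 9*y - 6 is:
H = [[-4, -2], [-2, 4]]
Trace = -4 + 4 = 0
Determinant = -4*4 - (-2)^2 = -20
Discriminant = (0)^2 - 4*-20 = 80.0
Eigenvalues: lambda_1 = -4.4721, lambda_2 = 4.4721
The function is not concave.

0


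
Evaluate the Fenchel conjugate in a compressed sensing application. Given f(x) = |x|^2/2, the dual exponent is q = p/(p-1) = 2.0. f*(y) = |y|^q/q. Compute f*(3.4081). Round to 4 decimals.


The conjugate exponent q satisfies 1/p + 1/q = 1.
p = 2, so q = 2/(2 - 1) = 2.0
|y|^q = 3.4081^2.0 = 11.6151
f*(3.4081) = 11.6151 / 2.0 = 5.8076


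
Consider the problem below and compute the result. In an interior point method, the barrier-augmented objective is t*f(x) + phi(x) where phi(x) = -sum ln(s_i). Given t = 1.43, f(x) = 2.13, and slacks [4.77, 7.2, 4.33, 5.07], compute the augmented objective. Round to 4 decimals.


Step 1: Compute log-barrier.
ln values: [1.5623, 1.9741, 1.4656, 1.6233]
phi = -(1.5623 + 1.9741 + 1.4656 + 1.6233) = -6.6253
Step 2: Compute augmented objective.
t*f(x) = 1.43*2.13 = 3.0459
Total = 3.0459 - 6.6253 = -3.5794


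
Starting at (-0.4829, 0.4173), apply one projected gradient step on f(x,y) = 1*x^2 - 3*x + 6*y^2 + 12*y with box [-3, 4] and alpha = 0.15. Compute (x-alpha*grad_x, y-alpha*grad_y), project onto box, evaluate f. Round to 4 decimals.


Step 1: Compute gradient at (-0.4829, 0.4173).
grad_x = 2*1*-0.4829 - 3 = -3.9658
grad_y = 2*6*0.4173 + 12 = 17.0076
Step 2: Gradient step.
x_raw = -0.4829 - 0.15*-3.9658 = 0.112
y_raw = 0.4173 - 0.15*17.0076 = -2.1338
Step 3: Project onto [-3, 4].
x_proj = clip(0.112) = 0.112
y_proj = clip(-2.1338) = -2.1338
Step 4: Evaluate f.
f(0.112, -2.1338) = 1.3902


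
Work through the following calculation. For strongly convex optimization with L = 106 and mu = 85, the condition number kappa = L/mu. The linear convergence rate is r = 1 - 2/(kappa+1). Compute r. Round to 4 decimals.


Step 1: Compute the condition number.
kappa = L/mu = 106/85 = 1.2471
Step 2: Compute the convergence rate.
r = 1 - 2/(kappa + 1) = 1 - 2*mu/(L + mu) = (L - mu)/(L + mu) = 21/191 = 0.1099


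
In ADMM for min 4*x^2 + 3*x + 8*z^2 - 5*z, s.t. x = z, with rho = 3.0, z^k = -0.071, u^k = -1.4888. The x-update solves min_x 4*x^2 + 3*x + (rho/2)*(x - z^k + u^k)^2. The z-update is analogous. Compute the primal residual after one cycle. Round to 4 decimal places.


ADMM iteration with rho = 3.0, z^k = -0.071, u^k = -1.4888
Step 1: x-update.
Minimize 4*x^2 + 3*x + (3.0/2)*(x + 0.071 - 1.4888)^2
FOC: (2*4 + 3.0)*x = -3 + 3.0*(-0.071 + 1.4888)
x^{k+1} = 0.1139
Step 2: z-update.
Minimize 8*z^2 - 5*z + (3.0/2)*(0.1139 - z - 1.4888)^2
FOC: (2*8 + 3.0)*z = 5 + 3.0*(0.1139 - 1.4888)
z^{k+1} = 0.0461
Step 3: u-update.
u^{k+1} = -1.4888 + 0.1139 - 0.0461 = -1.4209
Step 4: Primal residual = |0.1139 - 0.0461| = 0.0679


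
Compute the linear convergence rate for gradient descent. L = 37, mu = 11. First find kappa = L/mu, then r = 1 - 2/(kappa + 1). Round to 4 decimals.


Step 1: Compute the condition number.
kappa = L/mu = 37/11 = 3.3636
Step 2: Compute the convergence rate.
r = 1 - 2/(kappa + 1) = 1 - 2*mu/(L + mu) = (L - mu)/(L + mu) = 26/48 = 0.5417


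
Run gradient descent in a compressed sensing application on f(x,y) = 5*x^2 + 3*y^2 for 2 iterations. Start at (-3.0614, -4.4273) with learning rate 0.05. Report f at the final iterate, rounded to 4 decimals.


Gradient descent on f(x,y) = 5*x^2 + 3*y^2.
Starting point: (-3.0614, -4.4273), alpha = 0.05
Step 1: grad_x = 2*5*-3.0614 = -30.614, grad_y = 2*3*-4.4273 = -26.5638
  x_1 = -3.0614 - 0.05*-30.614 = -1.5307
  y_1 = -4.4273 - 0.05*-26.5638 = -3.0991
Step 2: grad_x = 2*5*-1.5307 = -15.307, grad_y = 2*3*-3.0991 = -18.5947
  x_2 = -1.5307 - 0.05*-15.307 = -0.7654
  y_2 = -3.0991 - 0.05*-18.5947 = -2.1694
f(-0.7654, -2.1694) = 5*(-0.7654)^2 + 3*(-2.1694)^2 = 17.0474


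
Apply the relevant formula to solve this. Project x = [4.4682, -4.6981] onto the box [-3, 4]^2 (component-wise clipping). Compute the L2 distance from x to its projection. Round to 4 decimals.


Project each component onto [-3, 4].
clip(4.4682) = 4.0, clip(-4.6981) = -3.0
Projection = [4.0, -3.0]
Squared diffs: [0.2192, 2.8835]
Distance = sqrt(3.1027) = 1.7615


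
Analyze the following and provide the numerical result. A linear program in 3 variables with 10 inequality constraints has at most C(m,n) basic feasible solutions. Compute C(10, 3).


Each vertex corresponds to some choice of n active constraints out of m, so the number of vertices is at most C(m, n) = m! / (n!(m-n)!).
m = 10, n = 3
Numerator: 10 * 9 * 8
Denominator: 3! = 6
C(10, 3) = 120


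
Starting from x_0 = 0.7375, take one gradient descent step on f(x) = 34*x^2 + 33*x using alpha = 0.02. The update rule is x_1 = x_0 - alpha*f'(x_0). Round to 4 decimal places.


We compute the gradient at x_0 and apply the update.
f'(x) = 68*x + 33
f'(0.7375) = 68*0.7375 + 33 = 83.15
x_1 = 0.7375 - 0.02*83.15 = -0.9255


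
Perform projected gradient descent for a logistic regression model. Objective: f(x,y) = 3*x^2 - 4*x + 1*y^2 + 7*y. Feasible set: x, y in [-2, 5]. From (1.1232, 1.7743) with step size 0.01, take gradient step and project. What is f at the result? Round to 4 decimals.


Step 1: Compute gradient at (1.1232, 1.7743).
grad_x = 2*3*1.1232 - 4 = 2.7392
grad_y = 2*1*1.7743 + 7 = 10.5486
Step 2: Gradient step.
x_raw = 1.1232 - 0.01*2.7392 = 1.0958
y_raw = 1.7743 - 0.01*10.5486 = 1.6688
Step 3: Project onto [-2, 5].
x_proj = clip(1.0958) = 1.0958
y_proj = clip(1.6688) = 1.6688
Step 4: Evaluate f.
f(1.0958, 1.6688) = 13.6858


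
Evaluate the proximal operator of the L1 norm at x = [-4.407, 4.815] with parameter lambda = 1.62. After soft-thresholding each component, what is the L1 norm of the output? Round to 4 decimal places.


Soft-thresholding with lambda = 1.62:
prox(-4.407) = sign(-4.407)*max(|-4.407| - 1.62, 0) = -2.787
prox(4.815) = sign(4.815)*max(|4.815| - 1.62, 0) = 3.195
prox(x) = [-2.787, 3.195]
||prox(x)||_1 = 2.787 + 3.195 = 5.982


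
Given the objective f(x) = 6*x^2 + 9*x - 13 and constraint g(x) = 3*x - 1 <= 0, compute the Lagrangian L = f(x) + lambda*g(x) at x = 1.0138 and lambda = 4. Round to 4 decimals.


Step 1: Evaluate f(x).
f(1.0138) = 6*1.0138^2 + 9*1.0138 - 13 = 2.2909
Step 2: Evaluate g(x).
g(1.0138) = 3*1.0138 - 1 = 2.0414
Step 3: Compute Lagrangian.
L = 2.2909 + 4*2.0414 = 10.4565


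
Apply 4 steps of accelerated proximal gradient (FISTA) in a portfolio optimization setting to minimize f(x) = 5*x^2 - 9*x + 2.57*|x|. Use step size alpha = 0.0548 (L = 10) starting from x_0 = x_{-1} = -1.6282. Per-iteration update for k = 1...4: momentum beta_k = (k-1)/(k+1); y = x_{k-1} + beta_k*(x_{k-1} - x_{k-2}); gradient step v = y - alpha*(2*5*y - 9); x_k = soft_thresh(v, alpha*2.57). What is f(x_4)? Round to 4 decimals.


FISTA on f(x) = 5*x^2 - 9*x + 2.57*|x|
L = 10, alpha = 0.0548
Iteration 1: beta = 0.0, y = -1.6282 + 0.0*(-1.6282 + 1.6282) = -1.6282
  grad(y) = -25.282, v = y - alpha*grad = -0.2427
  prox(v) = soft_thresh(-0.2427, 0.1408) = -0.1019
Iteration 2: beta = 0.3333, y = -0.1019 + 0.3333*(-0.1019 + 1.6282) = 0.4069
  grad(y) = -4.9315, v = y - alpha*grad = 0.6771
  prox(v) = soft_thresh(0.6771, 0.1408) = 0.5363
Iteration 3: beta = 0.5, y = 0.5363 + 0.5*(0.5363 + 0.1019) = 0.8553
  grad(y) = -0.4465, v = y - alpha*grad = 0.8798
  prox(v) = soft_thresh(0.8798, 0.1408) = 0.739
Iteration 4: beta = 0.6, y = 0.739 + 0.6*(0.739 - 0.5363) = 0.8606
  grad(y) = -0.3939, v = y - alpha*grad = 0.8822
  prox(v) = soft_thresh(0.8822, 0.1408) = 0.7414
f(x_4) = 5*0.7414^2 - 9*0.7414 + 2.57*|0.7414| = -2.0189


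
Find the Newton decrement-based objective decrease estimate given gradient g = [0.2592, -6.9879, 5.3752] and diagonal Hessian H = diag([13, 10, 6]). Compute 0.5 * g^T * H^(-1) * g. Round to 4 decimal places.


Step 1: H is diagonal, so H^(-1) * g = [0.0199, -0.6988, 0.8959].
Step 2: g^T H^(-1) g = sum_i g_i^2 / H_ii
  = (0.2592)^2/13 + (-6.9879)^2/10 + (5.3752)^2/6
  = 0.0052 + 4.8831 + 4.8155 = 9.7037
Step 3: Objective decrease = 0.5 * g^T H^(-1) g = 4.8519


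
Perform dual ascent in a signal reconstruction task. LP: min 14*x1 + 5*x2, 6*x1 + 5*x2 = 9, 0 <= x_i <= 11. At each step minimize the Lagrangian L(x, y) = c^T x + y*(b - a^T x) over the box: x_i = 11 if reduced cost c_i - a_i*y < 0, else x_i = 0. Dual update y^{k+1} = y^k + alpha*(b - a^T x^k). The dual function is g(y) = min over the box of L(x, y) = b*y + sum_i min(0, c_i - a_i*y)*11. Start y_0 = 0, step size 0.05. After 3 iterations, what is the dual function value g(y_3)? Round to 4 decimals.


Dual ascent for LP: min 14*x1 + 5*x2, 6*x1 + 5*x2 = 9, 0 <= x_i <= 11
Step 1: y^k = 0.0, reduced costs: (14.0, 5.0)
  x^k = (0.0, 0.0), subgradient = b - a^T x = 9.0
  y^{k+1} = 0.0 + 0.05*9.0 = 0.45
Step 2: y^k = 0.45, reduced costs: (11.3, 2.75)
  x^k = (0.0, 0.0), subgradient = b - a^T x = 9.0
  y^{k+1} = 0.45 + 0.05*9.0 = 0.9
Step 3: y^k = 0.9, reduced costs: (8.6, 0.5)
  x^k = (0.0, 0.0), subgradient = b - a^T x = 9.0
  y^{k+1} = 0.9 + 0.05*9.0 = 1.35
Dual objective at y_3 = 1.35: reduced costs (5.9, -1.75), box minimizer x = (0.0, 11.0)
g(y_3) = b*y + (c1 - a1*y)*x1 + (c2 - a2*y)*x2 = 9*1.35 + 5.9*0.0 + (-1.75)*11.0 = 12.15 + 0.0 - 19.25 = -7.1


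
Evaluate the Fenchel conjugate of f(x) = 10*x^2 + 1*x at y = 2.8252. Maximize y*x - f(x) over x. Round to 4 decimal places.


f*(y) = sup_x {y*x - a*x^2 - b*x} = sup_x {(y-b)*x - a*x^2}
FOC: (y - b) - 2a*x = 0 => x* = (y - b)/(2a)
x* = (2.8252 - 1)/(2*10) = 0.0913
f*(2.8252) = (y-b)^2/(4a) = (2.8252 - 1)^2/(4*10)
= 3.3314/40 = 0.0833


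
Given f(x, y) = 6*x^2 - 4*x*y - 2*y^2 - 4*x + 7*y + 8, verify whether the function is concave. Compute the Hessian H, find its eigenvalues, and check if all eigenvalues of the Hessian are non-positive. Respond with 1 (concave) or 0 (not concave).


The Hessian of f(x,y) = 6*x^2 - 4*x*y - 2*y^2 - 4*x + 7*y + 8 is:
H = [[12, -4], [-4, -4]]
Trace = 12 - 4 = 8
Determinant = 12*-4 - (-4)^2 = -64
Discriminant = (8)^2 - 4*-64 = 320.0
Eigenvalues: lambda_1 = -4.9443, lambda_2 = 12.9443
The function is not concave.

0


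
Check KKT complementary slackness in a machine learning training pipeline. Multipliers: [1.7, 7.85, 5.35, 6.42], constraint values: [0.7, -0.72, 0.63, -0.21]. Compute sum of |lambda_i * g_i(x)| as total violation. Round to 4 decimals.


KKT complementary slackness check:
lambda_1 * g_1 = 1.7 * 0.7 = 1.19
lambda_2 * g_2 = 7.85 * -0.72 = -5.652
lambda_3 * g_3 = 5.35 * 0.63 = 3.3705
lambda_4 * g_4 = 6.42 * -0.21 = -1.3482
Total violation = 1.19 + 5.652 + 3.3705 + 1.3482 = 11.5607


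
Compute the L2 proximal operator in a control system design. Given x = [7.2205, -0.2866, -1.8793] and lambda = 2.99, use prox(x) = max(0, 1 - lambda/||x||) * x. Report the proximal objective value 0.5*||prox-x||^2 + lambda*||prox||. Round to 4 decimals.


Step 1: Compute ||x||.
||x|| = 7.4666
Step 2: Compute scaling factor.
scale = max(0, 1 - 2.99/7.4666) = 0.5995
Step 3: prox(x) = [4.329, -0.1718, -1.1267]
||prox(x)|| = 4.4766
Step 4: Proximal objective.
0.5*||prox-x||^2 = 4.4701
lambda*||prox|| = 13.385
Total = 17.855


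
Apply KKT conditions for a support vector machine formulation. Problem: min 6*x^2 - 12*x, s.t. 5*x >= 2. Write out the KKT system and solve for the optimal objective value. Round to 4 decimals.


Step 1: Try lambda = 0 (constraint inactive).
Stationarity: 2*6*x - 12 = 0
x* = 12/(2*6) = 1.0
Check constraint: 5*1.0 = 5.0 >= 2 -- satisfied.
Step 2: Compute optimal value.
f(x*) = 6*1.0^2 - 12*1.0 = -6.0


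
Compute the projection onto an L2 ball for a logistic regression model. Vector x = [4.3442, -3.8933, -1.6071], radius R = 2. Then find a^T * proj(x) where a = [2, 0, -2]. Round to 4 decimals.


Step 1: Compute ||x|| (intermediates to 6 decimals).
||x|| = sqrt(4.3442^2 + (-3.8933)^2 + (-1.6071)^2) = 6.050837
Step 2: Project.
Since ||x|| > R, scale = R/||x|| = 2/6.050837 = 0.330533, proj(x) = scale * x
proj(x) = [1.435901, -1.286864, -0.5312]
Step 3: Dot product.
a^T * proj(x) = 2*1.435901 + 0*(-1.286864) - 2*(-0.5312) = 3.9342


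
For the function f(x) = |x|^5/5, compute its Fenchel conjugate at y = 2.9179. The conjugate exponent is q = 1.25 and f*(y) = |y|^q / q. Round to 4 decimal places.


The conjugate exponent q satisfies 1/p + 1/q = 1.
p = 5, so q = 5/(5 - 1) = 1.25
|y|^q = 2.9179^1.25 = 3.8136
f*(2.9179) = 3.8136 / 1.25 = 3.0509


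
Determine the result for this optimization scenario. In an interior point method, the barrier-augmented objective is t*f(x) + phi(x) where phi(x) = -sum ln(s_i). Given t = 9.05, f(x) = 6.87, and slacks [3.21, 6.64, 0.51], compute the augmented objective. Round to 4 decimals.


Step 1: Compute log-barrier.
ln values: [1.1663, 1.8931, -0.6733]
phi = -(1.1663 + 1.8931 - 0.6733) = -2.386
Step 2: Compute augmented objective.
t*f(x) = 9.05*6.87 = 62.1735
Total = 62.1735 - 2.386 = 59.7875


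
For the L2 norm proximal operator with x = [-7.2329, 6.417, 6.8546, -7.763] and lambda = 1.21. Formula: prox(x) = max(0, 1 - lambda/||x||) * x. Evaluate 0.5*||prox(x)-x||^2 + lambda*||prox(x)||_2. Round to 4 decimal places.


Step 1: Compute ||x||.
||x|| = 14.1684
Step 2: Compute scaling factor.
scale = max(0, 1 - 1.21/14.1684) = 0.9146
Step 3: prox(x) = [-6.6152, 5.869, 6.2692, -7.1]
||prox(x)|| = 12.9584
Step 4: Proximal objective.
0.5*||prox-x||^2 = 0.7321
lambda*||prox|| = 15.6797
Total = 16.4117


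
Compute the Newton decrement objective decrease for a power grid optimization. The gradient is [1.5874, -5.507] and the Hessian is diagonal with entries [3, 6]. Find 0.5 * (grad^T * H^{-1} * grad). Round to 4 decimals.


Step 1: H is diagonal, so H^(-1) * g = [0.5291, -0.9178].
Step 2: g^T H^(-1) g = sum_i g_i^2 / H_ii
  = (1.5874)^2/3 + (-5.507)^2/6
  = 0.8399 + 5.0545 = 5.8945
Step 3: Objective decrease = 0.5 * g^T H^(-1) g = 2.9472


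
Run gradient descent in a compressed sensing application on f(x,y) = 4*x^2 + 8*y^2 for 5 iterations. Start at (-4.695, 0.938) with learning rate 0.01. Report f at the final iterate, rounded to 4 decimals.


Gradient descent on f(x,y) = 4*x^2 + 8*y^2.
Starting point: (-4.695, 0.938), alpha = 0.01
Step 1: grad_x = 2*4*-4.695 = -37.56, grad_y = 2*8*0.938 = 15.008
  x_1 = -4.695 - 0.01*-37.56 = -4.3194
  y_1 = 0.938 - 0.01*15.008 = 0.7879
Step 2: grad_x = 2*4*-4.3194 = -34.5552, grad_y = 2*8*0.7879 = 12.6067
  x_2 = -4.3194 - 0.01*-34.5552 = -3.9738
  y_2 = 0.7879 - 0.01*12.6067 = 0.6619
Step 3: grad_x = 2*4*-3.9738 = -31.7908, grad_y = 2*8*0.6619 = 10.5896
  x_3 = -3.9738 - 0.01*-31.7908 = -3.6559
  y_3 = 0.6619 - 0.01*10.5896 = 0.556
Step 4: grad_x = 2*4*-3.6559 = -29.2475, grad_y = 2*8*0.556 = 8.8953
  x_4 = -3.6559 - 0.01*-29.2475 = -3.3635
  y_4 = 0.556 - 0.01*8.8953 = 0.467
Step 5: grad_x = 2*4*-3.3635 = -26.9077, grad_y = 2*8*0.467 = 7.4721
  x_5 = -3.3635 - 0.01*-26.9077 = -3.0944
  y_5 = 0.467 - 0.01*7.4721 = 0.3923
f(-3.0944, 0.3923) = 4*(-3.0944)^2 + 8*0.3923^2 = 39.532


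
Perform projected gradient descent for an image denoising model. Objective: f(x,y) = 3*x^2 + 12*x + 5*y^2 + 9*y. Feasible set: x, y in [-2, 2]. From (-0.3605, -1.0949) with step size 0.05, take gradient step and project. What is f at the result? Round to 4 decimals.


Step 1: Compute gradient at (-0.3605, -1.0949).
grad_x = 2*3*-0.3605 + 12 = 9.837
grad_y = 2*5*-1.0949 + 9 = -1.949
Step 2: Gradient step.
x_raw = -0.3605 - 0.05*9.837 = -0.8524
y_raw = -1.0949 - 0.05*-1.949 = -0.9975
Step 3: Project onto [-2, 2].
x_proj = clip(-0.8524) = -0.8524
y_proj = clip(-0.9975) = -0.9975
Step 4: Evaluate f.
f(-0.8524, -0.9975) = -12.0512


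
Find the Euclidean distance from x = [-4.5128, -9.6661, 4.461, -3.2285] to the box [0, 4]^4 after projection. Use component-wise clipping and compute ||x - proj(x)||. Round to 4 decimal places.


Project each component onto [0, 4].
clip(-4.5128) = 0.0, clip(-9.6661) = 0.0, clip(4.461) = 4.0, clip(-3.2285) = 0.0
Projection = [0.0, 0.0, 4.0, 0.0]
Squared diffs: [20.3654, 93.4335, 0.2125, 10.4232]
Distance = sqrt(124.4346) = 11.155


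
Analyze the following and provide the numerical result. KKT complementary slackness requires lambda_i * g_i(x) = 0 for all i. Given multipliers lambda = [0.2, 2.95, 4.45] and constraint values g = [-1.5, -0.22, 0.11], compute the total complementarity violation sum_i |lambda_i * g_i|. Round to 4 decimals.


KKT complementary slackness check:
lambda_1 * g_1 = 0.2 * -1.5 = -0.3
lambda_2 * g_2 = 2.95 * -0.22 = -0.649
lambda_3 * g_3 = 4.45 * 0.11 = 0.4895
Total violation = 0.3 + 0.649 + 0.4895 = 1.4385


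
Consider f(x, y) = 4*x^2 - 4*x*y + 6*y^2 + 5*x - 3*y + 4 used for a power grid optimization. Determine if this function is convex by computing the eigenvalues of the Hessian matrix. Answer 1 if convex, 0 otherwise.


The Hessian of f(x,y) = 4*x^2 - 4*x*y + 6*y^2 + 5*x - 3*y + 4 is:
H = [[8, -4], [-4, 12]]
Trace = 8 + 12 = 20
Determinant = 8*12 - (-4)^2 = 80
Discriminant = (20)^2 - 4*80 = 80.0
Eigenvalues: lambda_1 = 5.5279, lambda_2 = 14.4721
The function is convex.

1


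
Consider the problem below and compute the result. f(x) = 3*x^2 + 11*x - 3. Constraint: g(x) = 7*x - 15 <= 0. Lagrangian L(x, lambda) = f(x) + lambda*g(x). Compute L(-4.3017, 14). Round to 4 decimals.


Step 1: Evaluate f(x).
f(-4.3017) = 3*(-4.3017)^2 + 11*(-4.3017) - 3 = 5.1952
Step 2: Evaluate g(x).
g(-4.3017) = 7*-4.3017 - 15 = -45.1119
Step 3: Compute Lagrangian.
L = 5.1952 + 14*-45.1119 = -626.3714


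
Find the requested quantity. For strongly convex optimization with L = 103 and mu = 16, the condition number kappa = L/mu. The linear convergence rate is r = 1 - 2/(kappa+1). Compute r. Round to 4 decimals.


Step 1: Compute the condition number.
kappa = L/mu = 103/16 = 6.4375
Step 2: Compute the convergence rate.
r = 1 - 2/(kappa + 1) = 1 - 2*mu/(L + mu) = (L - mu)/(L + mu) = 87/119 = 0.7311


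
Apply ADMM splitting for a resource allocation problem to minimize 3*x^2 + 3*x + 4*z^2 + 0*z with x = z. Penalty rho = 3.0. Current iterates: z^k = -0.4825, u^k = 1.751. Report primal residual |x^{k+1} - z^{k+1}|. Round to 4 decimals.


ADMM iteration with rho = 3.0, z^k = -0.4825, u^k = 1.751
Step 1: x-update.
Minimize 3*x^2 + 3*x + (3.0/2)*(x + 0.4825 + 1.751)^2
FOC: (2*3 + 3.0)*x = -3 + 3.0*(-0.4825 - 1.751)
x^{k+1} = -1.0778
Step 2: z-update.
Minimize 4*z^2 + 0*z + (3.0/2)*(-1.0778 - z + 1.751)^2
FOC: (2*4 + 3.0)*z = 0 + 3.0*(-1.0778 + 1.751)
z^{k+1} = 0.1836
Step 3: u-update.
u^{k+1} = 1.751 - 1.0778 - 0.1836 = 0.4896
Step 4: Primal residual = |-1.0778 - 0.1836| = 1.2614


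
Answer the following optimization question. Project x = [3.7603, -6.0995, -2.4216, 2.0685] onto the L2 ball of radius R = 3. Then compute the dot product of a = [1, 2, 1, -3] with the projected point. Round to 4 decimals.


Step 1: Compute ||x|| (intermediates to 6 decimals).
||x|| = sqrt(3.7603^2 + (-6.0995)^2 + (-2.4216)^2 + 2.0685^2) = 7.841339
Step 2: Project.
Since ||x|| > R, scale = R/||x|| = 3/7.841339 = 0.382588, proj(x) = scale * x
proj(x) = [1.438646, -2.333596, -0.926475, 0.791383]
Step 3: Dot product.
a^T * proj(x) = 1*1.438646 + 2*(-2.333596) + 1*(-0.926475) - 3*0.791383 = -6.5292


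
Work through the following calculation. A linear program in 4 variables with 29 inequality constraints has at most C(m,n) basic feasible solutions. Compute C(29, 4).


Each vertex corresponds to some choice of n active constraints out of m, so the number of vertices is at most C(m, n) = m! / (n!(m-n)!).
m = 29, n = 4
Numerator: 29 * 28 * 27 * 26
Denominator: 4! = 24
C(29, 4) = 23751


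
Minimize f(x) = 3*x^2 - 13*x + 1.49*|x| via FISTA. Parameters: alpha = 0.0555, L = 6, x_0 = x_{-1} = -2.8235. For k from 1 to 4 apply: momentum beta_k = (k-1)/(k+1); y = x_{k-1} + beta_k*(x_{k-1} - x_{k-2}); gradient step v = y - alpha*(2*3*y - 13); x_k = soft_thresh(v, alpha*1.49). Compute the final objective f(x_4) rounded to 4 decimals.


FISTA on f(x) = 3*x^2 - 13*x + 1.49*|x|
L = 6, alpha = 0.0555
Iteration 1: beta = 0.0, y = -2.8235 + 0.0*(-2.8235 + 2.8235) = -2.8235
  grad(y) = -29.941, v = y - alpha*grad = -1.1618
  prox(v) = soft_thresh(-1.1618, 0.0827) = -1.0791
Iteration 2: beta = 0.3333, y = -1.0791 + 0.3333*(-1.0791 + 2.8235) = -0.4976
  grad(y) = -15.9856, v = y - alpha*grad = 0.3896
  prox(v) = soft_thresh(0.3896, 0.0827) = 0.3069
Iteration 3: beta = 0.5, y = 0.3069 + 0.5*(0.3069 + 1.0791) = 0.9999
  grad(y) = -7.0006, v = y - alpha*grad = 1.3884
  prox(v) = soft_thresh(1.3884, 0.0827) = 1.3057
Iteration 4: beta = 0.6, y = 1.3057 + 0.6*(1.3057 - 0.3069) = 1.905
  grad(y) = -1.5698, v = y - alpha*grad = 1.9922
  prox(v) = soft_thresh(1.9922, 0.0827) = 1.9095
f(x_4) = 3*1.9095^2 - 13*1.9095 + 1.49*|1.9095| = -11.0398


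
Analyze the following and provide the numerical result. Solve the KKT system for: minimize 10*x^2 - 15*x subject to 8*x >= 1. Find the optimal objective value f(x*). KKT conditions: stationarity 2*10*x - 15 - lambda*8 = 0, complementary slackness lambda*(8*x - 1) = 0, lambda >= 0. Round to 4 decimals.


Step 1: Try lambda = 0 (constraint inactive).
Stationarity: 2*10*x - 15 = 0
x* = 15/(2*10) = 0.75
Check constraint: 8*0.75 = 6.0 >= 1 -- satisfied.
Step 2: Compute optimal value.
f(x*) = 10*0.75^2 - 15*0.75 = -5.625


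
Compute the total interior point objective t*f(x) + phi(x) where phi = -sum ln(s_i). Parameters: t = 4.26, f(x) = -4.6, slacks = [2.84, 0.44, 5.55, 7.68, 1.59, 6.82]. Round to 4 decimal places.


Step 1: Compute log-barrier.
ln values: [1.0438, -0.821, 1.7138, 2.0386, 0.4637, 1.9199]
phi = -(1.0438 - 0.821 + 1.7138 + 2.0386 + 0.4637 + 1.9199) = -6.3588
Step 2: Compute augmented objective.
t*f(x) = 4.26*-4.6 = -19.596
Total = -19.596 - 6.3588 = -25.9548


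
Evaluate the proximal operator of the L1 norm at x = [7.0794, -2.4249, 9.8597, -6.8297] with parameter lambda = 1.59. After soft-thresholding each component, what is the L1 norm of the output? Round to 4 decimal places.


Soft-thresholding with lambda = 1.59:
prox(7.0794) = sign(7.0794)*max(|7.0794| - 1.59, 0) = 5.4894
prox(-2.4249) = sign(-2.4249)*max(|-2.4249| - 1.59, 0) = -0.8349
prox(9.8597) = sign(9.8597)*max(|9.8597| - 1.59, 0) = 8.2697
prox(-6.8297) = sign(-6.8297)*max(|-6.8297| - 1.59, 0) = -5.2397
prox(x) = [5.4894, -0.8349, 8.2697, -5.2397]
||prox(x)||_1 = 5.4894 + 0.8349 + 8.2697 + 5.2397 = 19.8337


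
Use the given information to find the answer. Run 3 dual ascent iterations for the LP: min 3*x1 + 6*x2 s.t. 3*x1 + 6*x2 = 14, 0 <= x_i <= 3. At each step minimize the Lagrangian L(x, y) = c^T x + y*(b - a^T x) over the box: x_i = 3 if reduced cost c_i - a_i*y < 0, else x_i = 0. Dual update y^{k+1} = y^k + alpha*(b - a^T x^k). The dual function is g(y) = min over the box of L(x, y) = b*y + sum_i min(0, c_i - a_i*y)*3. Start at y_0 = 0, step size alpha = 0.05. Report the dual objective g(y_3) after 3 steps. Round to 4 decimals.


Dual ascent for LP: min 3*x1 + 6*x2, 3*x1 + 6*x2 = 14, 0 <= x_i <= 3
Step 1: y^k = 0.0, reduced costs: (3.0, 6.0)
  x^k = (0.0, 0.0), subgradient = b - a^T x = 14.0
  y^{k+1} = 0.0 + 0.05*14.0 = 0.7
Step 2: y^k = 0.7, reduced costs: (0.9, 1.8)
  x^k = (0.0, 0.0), subgradient = b - a^T x = 14.0
  y^{k+1} = 0.7 + 0.05*14.0 = 1.4
Step 3: y^k = 1.4, reduced costs: (-1.2, -2.4)
  x^k = (3.0, 3.0), subgradient = b - a^T x = -13.0
  y^{k+1} = 1.4 + 0.05*-13.0 = 0.75
Dual objective at y_3 = 0.75: reduced costs (0.75, 1.5), box minimizer x = (0.0, 0.0)
g(y_3) = b*y + (c1 - a1*y)*x1 + (c2 - a2*y)*x2 = 14*0.75 + 0.75*0.0 + 1.5*0.0 = 10.5 + 0.0 + 0.0 = 10.5


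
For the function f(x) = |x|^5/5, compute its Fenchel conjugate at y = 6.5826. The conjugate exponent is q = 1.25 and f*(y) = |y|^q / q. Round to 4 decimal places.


The conjugate exponent q satisfies 1/p + 1/q = 1.
p = 5, so q = 5/(5 - 1) = 1.25
|y|^q = 6.5826^1.25 = 10.5438
f*(6.5826) = 10.5438 / 1.25 = 8.435


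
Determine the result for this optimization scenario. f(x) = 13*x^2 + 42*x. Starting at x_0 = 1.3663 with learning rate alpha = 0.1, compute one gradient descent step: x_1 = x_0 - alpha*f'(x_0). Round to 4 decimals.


We compute the gradient at x_0 and apply the update.
f'(x) = 26*x + 42
f'(1.3663) = 26*1.3663 + 42 = 77.5238
x_1 = 1.3663 - 0.1*77.5238 = -6.3861


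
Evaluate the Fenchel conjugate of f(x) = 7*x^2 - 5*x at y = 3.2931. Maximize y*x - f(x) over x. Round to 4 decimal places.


f*(y) = sup_x {y*x - a*x^2 - b*x} = sup_x {(y-b)*x - a*x^2}
FOC: (y - b) - 2a*x = 0 => x* = (y - b)/(2a)
x* = (3.2931 + 5)/(2*7) = 0.5924
f*(3.2931) = (y-b)^2/(4a) = (3.2931 + 5)^2/(4*7)
= 68.7755/28 = 2.4563


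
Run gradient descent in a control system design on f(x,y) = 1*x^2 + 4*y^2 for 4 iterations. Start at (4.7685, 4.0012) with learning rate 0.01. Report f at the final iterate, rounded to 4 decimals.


Gradient descent on f(x,y) = 1*x^2 + 4*y^2.
Starting point: (4.7685, 4.0012), alpha = 0.01
Step 1: grad_x = 2*1*4.7685 = 9.537, grad_y = 2*4*4.0012 = 32.0096
  x_1 = 4.7685 - 0.01*9.537 = 4.6731
  y_1 = 4.0012 - 0.01*32.0096 = 3.6811
Step 2: grad_x = 2*1*4.6731 = 9.3463, grad_y = 2*4*3.6811 = 29.4488
  x_2 = 4.6731 - 0.01*9.3463 = 4.5797
  y_2 = 3.6811 - 0.01*29.4488 = 3.3866
Step 3: grad_x = 2*1*4.5797 = 9.1593, grad_y = 2*4*3.3866 = 27.0929
  x_3 = 4.5797 - 0.01*9.1593 = 4.4881
  y_3 = 3.3866 - 0.01*27.0929 = 3.1157
Step 4: grad_x = 2*1*4.4881 = 8.9761, grad_y = 2*4*3.1157 = 24.9255
  x_4 = 4.4881 - 0.01*8.9761 = 4.3983
  y_4 = 3.1157 - 0.01*24.9255 = 2.8664
f(4.3983, 2.8664) = 1*4.3983^2 + 4*2.8664^2 = 52.2109


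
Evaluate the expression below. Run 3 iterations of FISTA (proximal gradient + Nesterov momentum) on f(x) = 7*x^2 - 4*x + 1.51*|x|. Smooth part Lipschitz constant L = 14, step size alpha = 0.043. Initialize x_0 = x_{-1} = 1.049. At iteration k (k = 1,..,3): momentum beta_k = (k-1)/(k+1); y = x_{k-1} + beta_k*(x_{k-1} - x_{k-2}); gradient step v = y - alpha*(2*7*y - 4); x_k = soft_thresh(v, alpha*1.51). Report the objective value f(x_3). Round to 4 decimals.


FISTA on f(x) = 7*x^2 - 4*x + 1.51*|x|
L = 14, alpha = 0.043
Iteration 1: beta = 0.0, y = 1.049 + 0.0*(1.049 - 1.049) = 1.049
  grad(y) = 10.686, v = y - alpha*grad = 0.5895
  prox(v) = soft_thresh(0.5895, 0.0649) = 0.5246
Iteration 2: beta = 0.3333, y = 0.5246 + 0.3333*(0.5246 - 1.049) = 0.3498
  grad(y) = 0.8967, v = y - alpha*grad = 0.3112
  prox(v) = soft_thresh(0.3112, 0.0649) = 0.2463
Iteration 3: beta = 0.5, y = 0.2463 + 0.5*(0.2463 - 0.5246) = 0.1071
  grad(y) = -2.5002, v = y - alpha*grad = 0.2146
  prox(v) = soft_thresh(0.2146, 0.0649) = 0.1497
f(x_3) = 7*0.1497^2 - 4*0.1497 + 1.51*|0.1497| = -0.2159


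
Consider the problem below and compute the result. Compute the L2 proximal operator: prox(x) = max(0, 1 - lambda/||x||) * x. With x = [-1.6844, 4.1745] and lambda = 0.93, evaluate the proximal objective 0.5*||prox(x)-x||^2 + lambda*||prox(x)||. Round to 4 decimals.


Step 1: Compute ||x||.
||x|| = 4.5015
Step 2: Compute scaling factor.
scale = max(0, 1 - 0.93/4.5015) = 0.7934
Step 3: prox(x) = [-1.3364, 3.3121]
||prox(x)|| = 3.5715
Step 4: Proximal objective.
0.5*||prox-x||^2 = 0.4325
lambda*||prox|| = 3.3215
Total = 3.754


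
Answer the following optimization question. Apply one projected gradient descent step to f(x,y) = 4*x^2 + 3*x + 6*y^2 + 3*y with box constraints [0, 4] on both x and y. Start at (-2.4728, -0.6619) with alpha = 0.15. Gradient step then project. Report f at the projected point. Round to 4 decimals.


Step 1: Compute gradient at (-2.4728, -0.6619).
grad_x = 2*4*-2.4728 + 3 = -16.7824
grad_y = 2*6*-0.6619 + 3 = -4.9428
Step 2: Gradient step.
x_raw = -2.4728 - 0.15*-16.7824 = 0.0446
y_raw = -0.6619 - 0.15*-4.9428 = 0.0795
Step 3: Project onto [0, 4].
x_proj = clip(0.0446) = 0.0446
y_proj = clip(0.0795) = 0.0795
Step 4: Evaluate f.
f(0.0446, 0.0795) = 0.4181


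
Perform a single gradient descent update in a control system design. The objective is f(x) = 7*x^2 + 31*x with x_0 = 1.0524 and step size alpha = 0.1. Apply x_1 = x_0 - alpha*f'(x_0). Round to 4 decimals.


We compute the gradient at x_0 and apply the update.
f'(x) = 14*x + 31
f'(1.0524) = 14*1.0524 + 31 = 45.7336
x_1 = 1.0524 - 0.1*45.7336 = -3.521


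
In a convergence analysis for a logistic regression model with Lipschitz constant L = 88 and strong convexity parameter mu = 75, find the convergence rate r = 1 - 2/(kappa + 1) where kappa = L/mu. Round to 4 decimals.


Step 1: Compute the condition number.
kappa = L/mu = 88/75 = 1.1733
Step 2: Compute the convergence rate.
r = 1 - 2/(kappa + 1) = 1 - 2*mu/(L + mu) = (L - mu)/(L + mu) = 13/163 = 0.0798


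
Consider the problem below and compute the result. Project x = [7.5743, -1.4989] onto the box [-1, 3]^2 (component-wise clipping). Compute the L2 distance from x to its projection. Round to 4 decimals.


Project each component onto [-1, 3].
clip(7.5743) = 3.0, clip(-1.4989) = -1.0
Projection = [3.0, -1.0]
Squared diffs: [20.9242, 0.2489]
Distance = sqrt(21.1731) = 4.6014


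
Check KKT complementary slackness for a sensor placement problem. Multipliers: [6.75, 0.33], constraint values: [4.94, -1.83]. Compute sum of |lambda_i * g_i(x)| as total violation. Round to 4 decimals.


KKT complementary slackness check:
lambda_1 * g_1 = 6.75 * 4.94 = 33.345
lambda_2 * g_2 = 0.33 * -1.83 = -0.6039
Total violation = 33.345 + 0.6039 = 33.9489


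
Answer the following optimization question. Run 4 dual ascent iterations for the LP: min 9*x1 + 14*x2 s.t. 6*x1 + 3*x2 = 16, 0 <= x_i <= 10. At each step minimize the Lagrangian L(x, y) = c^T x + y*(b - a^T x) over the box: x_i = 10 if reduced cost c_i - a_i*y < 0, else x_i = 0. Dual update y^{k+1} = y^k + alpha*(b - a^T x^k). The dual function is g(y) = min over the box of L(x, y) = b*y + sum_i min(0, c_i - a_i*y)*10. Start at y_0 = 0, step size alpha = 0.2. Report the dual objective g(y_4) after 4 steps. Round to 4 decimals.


Dual ascent for LP: min 9*x1 + 14*x2, 6*x1 + 3*x2 = 16, 0 <= x_i <= 10
Step 1: y^k = 0.0, reduced costs: (9.0, 14.0)
  x^k = (0.0, 0.0), subgradient = b - a^T x = 16.0
  y^{k+1} = 0.0 + 0.2*16.0 = 3.2
Step 2: y^k = 3.2, reduced costs: (-10.2, 4.4)
  x^k = (10.0, 0.0), subgradient = b - a^T x = -44.0
  y^{k+1} = 3.2 + 0.2*-44.0 = -5.6
Step 3: y^k = -5.6, reduced costs: (42.6, 30.8)
  x^k = (0.0, 0.0), subgradient = b - a^T x = 16.0
  y^{k+1} = -5.6 + 0.2*16.0 = -2.4
Step 4: y^k = -2.4, reduced costs: (23.4, 21.2)
  x^k = (0.0, 0.0), subgradient = b - a^T x = 16.0
  y^{k+1} = -2.4 + 0.2*16.0 = 0.8
Dual objective at y_4 = 0.8: reduced costs (4.2, 11.6), box minimizer x = (0.0, 0.0)
g(y_4) = b*y + (c1 - a1*y)*x1 + (c2 - a2*y)*x2 = 16*0.8 + 4.2*0.0 + 11.6*0.0 = 12.8 + 0.0 + 0.0 = 12.8


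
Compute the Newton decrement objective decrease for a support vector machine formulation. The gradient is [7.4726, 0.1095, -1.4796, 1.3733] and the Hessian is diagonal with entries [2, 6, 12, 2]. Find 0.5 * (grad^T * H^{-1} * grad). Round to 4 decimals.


Step 1: H is diagonal, so H^(-1) * g = [3.7363, 0.0183, -0.1233, 0.6867].
Step 2: g^T H^(-1) g = sum_i g_i^2 / H_ii
  = (7.4726)^2/2 + (0.1095)^2/6 + (-1.4796)^2/12 + (1.3733)^2/2
  = 27.9199 + 0.002 + 0.1824 + 0.943 = 29.0473
Step 3: Objective decrease = 0.5 * g^T H^(-1) g = 14.5236


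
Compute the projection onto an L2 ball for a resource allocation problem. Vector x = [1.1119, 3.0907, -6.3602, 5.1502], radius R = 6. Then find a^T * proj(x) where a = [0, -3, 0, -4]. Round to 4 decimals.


Step 1: Compute ||x|| (intermediates to 6 decimals).
||x|| = sqrt(1.1119^2 + 3.0907^2 + (-6.3602)^2 + 5.1502^2) = 8.818472
Step 2: Project.
Since ||x|| > R, scale = R/||x|| = 6/8.818472 = 0.68039, proj(x) = scale * x
proj(x) = [0.756526, 2.102881, -4.327416, 3.504145]
Step 3: Dot product.
a^T * proj(x) = 0*0.756526 - 3*2.102881 + 0*(-4.327416) - 4*3.504145 = -20.3252


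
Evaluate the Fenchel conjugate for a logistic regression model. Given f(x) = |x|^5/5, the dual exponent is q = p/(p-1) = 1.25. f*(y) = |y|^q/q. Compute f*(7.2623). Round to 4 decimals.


The conjugate exponent q satisfies 1/p + 1/q = 1.
p = 5, so q = 5/(5 - 1) = 1.25
|y|^q = 7.2623^1.25 = 11.9218
f*(7.2623) = 11.9218 / 1.25 = 9.5375


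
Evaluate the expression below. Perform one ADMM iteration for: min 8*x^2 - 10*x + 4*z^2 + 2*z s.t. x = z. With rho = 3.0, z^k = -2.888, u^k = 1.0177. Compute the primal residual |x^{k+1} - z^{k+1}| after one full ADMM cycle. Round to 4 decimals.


ADMM iteration with rho = 3.0, z^k = -2.888, u^k = 1.0177
Step 1: x-update.
Minimize 8*x^2 - 10*x + (3.0/2)*(x + 2.888 + 1.0177)^2
FOC: (2*8 + 3.0)*x = 10 + 3.0*(-2.888 - 1.0177)
x^{k+1} = -0.0904
Step 2: z-update.
Minimize 4*z^2 + 2*z + (3.0/2)*(-0.0904 - z + 1.0177)^2
FOC: (2*4 + 3.0)*z = -2 + 3.0*(-0.0904 + 1.0177)
z^{k+1} = 0.0711
Step 3: u-update.
u^{k+1} = 1.0177 - 0.0904 - 0.0711 = 0.8562
Step 4: Primal residual = |-0.0904 - 0.0711| = 0.1615


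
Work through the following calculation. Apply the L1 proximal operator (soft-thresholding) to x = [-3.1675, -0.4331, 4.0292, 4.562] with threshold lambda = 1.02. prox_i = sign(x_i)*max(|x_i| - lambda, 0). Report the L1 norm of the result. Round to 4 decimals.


Soft-thresholding with lambda = 1.02:
prox(-3.1675) = sign(-3.1675)*max(|-3.1675| - 1.02, 0) = -2.1475
prox(-0.4331) = sign(-0.4331)*max(|-0.4331| - 1.02, 0) = 0.0
prox(4.0292) = sign(4.0292)*max(|4.0292| - 1.02, 0) = 3.0092
prox(4.562) = sign(4.562)*max(|4.562| - 1.02, 0) = 3.542
prox(x) = [-2.1475, 0.0, 3.0092, 3.542]
||prox(x)||_1 = 2.1475 + 0.0 + 3.0092 + 3.542 = 8.6987


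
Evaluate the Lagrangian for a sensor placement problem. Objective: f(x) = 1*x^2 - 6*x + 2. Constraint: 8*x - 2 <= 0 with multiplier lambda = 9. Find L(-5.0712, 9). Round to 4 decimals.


Step 1: Evaluate f(x).
f(-5.0712) = 1*(-5.0712)^2 - 6*(-5.0712) + 2 = 58.1443
Step 2: Evaluate g(x).
g(-5.0712) = 8*-5.0712 - 2 = -42.5696
Step 3: Compute Lagrangian.
L = 58.1443 + 9*-42.5696 = -324.9821


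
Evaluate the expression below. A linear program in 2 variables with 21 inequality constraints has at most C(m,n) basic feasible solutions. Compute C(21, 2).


Each vertex corresponds to some choice of n active constraints out of m, so the number of vertices is at most C(m, n) = m! / (n!(m-n)!).
m = 21, n = 2
Numerator: 21 * 20
Denominator: 2! = 2
C(21, 2) = 210
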